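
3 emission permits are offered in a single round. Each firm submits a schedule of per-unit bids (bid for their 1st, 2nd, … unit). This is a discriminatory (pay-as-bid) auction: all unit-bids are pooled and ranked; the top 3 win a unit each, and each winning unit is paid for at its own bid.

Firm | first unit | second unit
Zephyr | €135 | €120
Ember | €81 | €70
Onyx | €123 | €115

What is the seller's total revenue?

Total revenue: €378

Pooled unit-bids ranked (top 3): 135 (Zephyr-1), 123 (Onyx-1), 120 (Zephyr-2)
Next rejected bid: €115 (not a price — pay-as-bid).
Each winning unit pays its own bid.
Revenue = 135 + 123 + 120 = €378.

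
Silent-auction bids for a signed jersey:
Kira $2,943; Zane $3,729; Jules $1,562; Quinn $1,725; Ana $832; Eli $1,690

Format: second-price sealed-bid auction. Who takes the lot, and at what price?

Zane pays $2,943

Bids ranked: 3,729 (Zane) > 2,943 (Kira) > 1,725 (Quinn) > 1,690 (Eli) > 1,562 (Jules) > 832 (Ana)
Zane is highest; pays the second-highest bid, $2,943.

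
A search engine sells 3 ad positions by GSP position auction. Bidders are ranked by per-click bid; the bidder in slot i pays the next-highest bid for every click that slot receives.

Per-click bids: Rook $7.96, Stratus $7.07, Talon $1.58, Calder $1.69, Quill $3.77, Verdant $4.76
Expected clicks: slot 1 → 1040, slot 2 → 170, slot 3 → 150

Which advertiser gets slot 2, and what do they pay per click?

Stratus; $4.76 per click

Per-click bids in order: $7.96 (Rook) > $7.07 (Stratus) > $4.76 (Verdant) > $3.77 (Quill) > …
Slot 2 goes to the second-ranked bidder, Stratus, who pays the next bid down: $4.76/click.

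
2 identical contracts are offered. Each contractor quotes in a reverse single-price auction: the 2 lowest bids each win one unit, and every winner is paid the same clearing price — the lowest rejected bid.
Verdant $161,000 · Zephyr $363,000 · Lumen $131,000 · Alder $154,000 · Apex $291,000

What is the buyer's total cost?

Total cost: $322,000

Bids ranked low→high: 131,000 (Lumen), 154,000 (Alder), 161,000 (Verdant), 291,000 (Apex), …
The 2 lowest are Lumen, Alder.
First losing bid is Verdant's $161,000, which sets the uniform price.
Total cost = 2 × $161,000 = $322,000.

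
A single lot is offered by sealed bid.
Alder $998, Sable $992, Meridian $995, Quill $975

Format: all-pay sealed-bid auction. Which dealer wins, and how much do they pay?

Rule: the highest bidder wins the item, but every bidder pays their own bid.
Bids ranked: 998 (Alder) > 995 (Meridian) > 992 (Sable) > 975 (Quill)
Alder is highest and takes the item; every bidder forfeits their bid.

Alder pays $998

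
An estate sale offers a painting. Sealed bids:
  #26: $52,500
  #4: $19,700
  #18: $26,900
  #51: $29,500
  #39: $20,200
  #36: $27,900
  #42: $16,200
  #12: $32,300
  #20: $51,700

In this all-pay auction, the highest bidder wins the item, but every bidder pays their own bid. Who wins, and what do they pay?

#26 pays $52,500

Rule: the highest bidder wins the item, but every bidder pays their own bid.
Bids in order: 52,500 (#26) > 51,700 (#20) > 32,300 (#12) > 29,500 (#51) > 27,900 (#36) > 26,900 (#18) > …
#26 wins with the top bid; all bids are sunk regardless.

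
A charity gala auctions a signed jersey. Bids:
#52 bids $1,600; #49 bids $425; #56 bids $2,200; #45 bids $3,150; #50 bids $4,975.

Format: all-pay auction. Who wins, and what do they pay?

Rule: the highest bidder wins the item, but every bidder pays their own bid.
Sorting bids: 4,975 (#50) > 3,150 (#45) > 2,200 (#56) > 1,600 (#52) > 425 (#49)
#50 is highest and takes the item; every bidder forfeits their bid.

#50 pays $4,975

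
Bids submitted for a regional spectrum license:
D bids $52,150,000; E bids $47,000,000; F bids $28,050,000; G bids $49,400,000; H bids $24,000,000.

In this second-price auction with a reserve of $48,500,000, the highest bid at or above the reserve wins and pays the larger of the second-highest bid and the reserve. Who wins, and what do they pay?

Rule: the highest bid at or above the reserve wins and pays the larger of the second-highest bid and the reserve.
Bids in order: 52,150,000 (D) > 49,400,000 (G) > 47,000,000 (E) > 28,050,000 (F) > 24,000,000 (H)
D has the top bid at or above the reserve ($52,150,000).
max(second-highest $49,400,000, reserve $48,500,000) = $49,400,000; the reserve does not bind.

D pays $49,400,000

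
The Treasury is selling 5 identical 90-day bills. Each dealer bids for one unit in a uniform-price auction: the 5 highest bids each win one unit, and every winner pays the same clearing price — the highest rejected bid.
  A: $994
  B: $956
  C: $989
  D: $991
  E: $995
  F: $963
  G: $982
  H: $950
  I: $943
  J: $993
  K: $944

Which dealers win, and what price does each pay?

E, A, J, D, C; each pays $982

Bids ranked high→low: 995 (E), 994 (A), 993 (J), 991 (D), 989 (C), 982 (G), 963 (F), …
Winners (5 units): E, A, J, D, C.
First losing bid is G's $982, which sets the uniform price.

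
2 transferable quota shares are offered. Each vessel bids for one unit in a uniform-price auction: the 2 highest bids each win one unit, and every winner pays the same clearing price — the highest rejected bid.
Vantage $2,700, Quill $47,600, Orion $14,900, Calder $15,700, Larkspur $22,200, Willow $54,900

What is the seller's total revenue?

Total revenue: $44,400

Sorting: 54,900 (Willow), 47,600 (Quill), 22,200 (Larkspur), 15,700 (Calder), …
Top 2: Willow, Quill.
First losing bid is Larkspur's $22,200, which sets the uniform price.
Total revenue = 2 × $22,200 = $44,400.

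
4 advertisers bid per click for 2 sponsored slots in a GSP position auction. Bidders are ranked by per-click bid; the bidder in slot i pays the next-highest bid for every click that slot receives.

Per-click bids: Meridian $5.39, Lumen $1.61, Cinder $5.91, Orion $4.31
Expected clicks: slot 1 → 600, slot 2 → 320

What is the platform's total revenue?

Per-click bids in order: $5.91 (Cinder) > $5.39 (Meridian) > $4.31 (Orion) > …
Slot 1: Cinder pays $5.39 × 600 = $3234.00
Slot 2: Meridian pays $4.31 × 320 = $1379.20
Total = $4613.20

Total revenue: $4613.20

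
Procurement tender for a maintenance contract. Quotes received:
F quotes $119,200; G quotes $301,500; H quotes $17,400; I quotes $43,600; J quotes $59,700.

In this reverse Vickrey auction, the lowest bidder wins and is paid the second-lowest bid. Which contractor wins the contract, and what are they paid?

Reverse Vickrey auction: the lowest bidder wins and is paid the second-lowest bid.
Bids ranked: 17,400 (H) < 43,600 (I) < 59,700 (J) < 119,200 (F) < 301,500 (G)
H is lowest; is paid the second-lowest bid, $43,600.

H is paid $43,600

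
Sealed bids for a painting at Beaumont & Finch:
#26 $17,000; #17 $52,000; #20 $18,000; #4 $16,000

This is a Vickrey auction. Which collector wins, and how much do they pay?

#17 pays $18,000

Vickrey auction: the highest bidder wins and pays the second-highest bid.
Bids in order: 52,000 (#17) > 18,000 (#20) > 17,000 (#26) > 16,000 (#4)
Second-price: #17 pays #20's bid of $18,000.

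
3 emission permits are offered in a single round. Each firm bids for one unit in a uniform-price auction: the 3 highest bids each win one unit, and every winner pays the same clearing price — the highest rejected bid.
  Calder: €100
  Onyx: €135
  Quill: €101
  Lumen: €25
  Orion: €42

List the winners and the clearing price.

Sorting: 135 (Onyx), 101 (Quill), 100 (Calder), 42 (Orion), 25 (Lumen)
Top 3: Onyx, Quill, Calder.
Clearing price = highest rejected bid = €42.

Onyx, Quill, Calder; each pays €42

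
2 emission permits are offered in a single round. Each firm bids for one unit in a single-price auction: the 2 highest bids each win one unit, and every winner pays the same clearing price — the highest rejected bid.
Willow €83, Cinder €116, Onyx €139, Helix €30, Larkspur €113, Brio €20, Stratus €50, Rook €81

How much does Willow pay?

Bids ranked high→low: 139 (Onyx), 116 (Cinder), 113 (Larkspur), 83 (Willow), …
Winners (2 units): Onyx, Cinder.
Clearing price = highest rejected bid = €113.
Willow does not win → pays €0.

Willow pays €0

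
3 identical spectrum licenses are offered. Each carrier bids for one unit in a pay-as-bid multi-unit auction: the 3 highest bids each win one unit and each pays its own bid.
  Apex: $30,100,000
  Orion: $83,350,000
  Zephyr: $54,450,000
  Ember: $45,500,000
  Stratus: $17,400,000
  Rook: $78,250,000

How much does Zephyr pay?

Zephyr pays $54,450,000

Ordering the bids: 83,350,000 (Orion), 78,250,000 (Rook), 54,450,000 (Zephyr), 45,500,000 (Ember), 30,100,000 (Apex), …
The 3 highest are Orion, Rook, Zephyr.
Zephyr wins → own bid $54,450,000.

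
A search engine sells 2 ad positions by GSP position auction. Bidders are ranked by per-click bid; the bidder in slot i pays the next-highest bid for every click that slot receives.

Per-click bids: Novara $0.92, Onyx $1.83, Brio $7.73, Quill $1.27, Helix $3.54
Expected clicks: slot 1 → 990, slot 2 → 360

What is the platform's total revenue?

Per-click bids in order: $7.73 (Brio) > $3.54 (Helix) > $1.83 (Onyx) > …
Slot 1: Brio pays $3.54 × 990 = $3504.60
Slot 2: Helix pays $1.83 × 360 = $658.80
Total = $4163.40

Total revenue: $4163.40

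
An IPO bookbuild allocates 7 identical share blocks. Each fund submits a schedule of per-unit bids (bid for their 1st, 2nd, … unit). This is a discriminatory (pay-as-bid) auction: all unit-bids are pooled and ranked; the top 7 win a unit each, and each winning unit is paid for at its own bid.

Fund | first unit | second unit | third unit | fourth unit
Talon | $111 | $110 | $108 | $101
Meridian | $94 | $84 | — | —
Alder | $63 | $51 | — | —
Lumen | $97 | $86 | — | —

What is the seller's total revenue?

Pooled unit-bids ranked (top 7): 111 (Talon-1), 110 (Talon-2), 108 (Talon-3), 101 (Talon-4), 97 (Lumen-1), 94 (Meridian-1), 86 (Lumen-2)
Next rejected bid: $84 (not a price — pay-as-bid).
Each winning unit pays its own bid.
Revenue = 111 + 110 + 108 + 101 + 97 + 94 + 86 = $707.

Total revenue: $707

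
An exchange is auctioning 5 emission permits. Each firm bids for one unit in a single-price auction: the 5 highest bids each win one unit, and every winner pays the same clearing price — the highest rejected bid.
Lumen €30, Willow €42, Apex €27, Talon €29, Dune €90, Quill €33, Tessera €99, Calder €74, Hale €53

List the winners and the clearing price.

Tessera, Dune, Calder, Hale, Willow; each pays €33

Ordering the bids: 99 (Tessera), 90 (Dune), 74 (Calder), 53 (Hale), 42 (Willow), 33 (Quill), 30 (Lumen), …
Winners (5 units): Tessera, Dune, Calder, Hale, Willow.
Clearing price = highest rejected bid = €33.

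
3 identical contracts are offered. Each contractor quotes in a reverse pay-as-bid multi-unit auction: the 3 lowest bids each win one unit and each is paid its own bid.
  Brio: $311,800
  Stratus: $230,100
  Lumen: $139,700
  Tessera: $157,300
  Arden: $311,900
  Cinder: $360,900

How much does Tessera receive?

Sorting: 139,700 (Lumen), 157,300 (Tessera), 230,100 (Stratus), 311,800 (Brio), 311,900 (Arden), …
Lowest 3: Lumen, Tessera, Stratus.
Tessera wins → own bid $157,300.

Tessera is paid $157,300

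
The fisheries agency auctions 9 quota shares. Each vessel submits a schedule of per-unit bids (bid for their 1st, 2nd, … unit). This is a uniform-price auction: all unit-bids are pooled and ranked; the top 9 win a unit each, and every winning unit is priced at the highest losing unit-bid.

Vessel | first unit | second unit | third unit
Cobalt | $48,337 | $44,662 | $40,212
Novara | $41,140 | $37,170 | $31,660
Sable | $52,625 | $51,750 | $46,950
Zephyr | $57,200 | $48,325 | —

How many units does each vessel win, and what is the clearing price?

Cobalt 3, Novara 1, Sable 3, Zephyr 2; clearing price $37,170

Pooled unit-bids ranked (top 9): 57,200 (Zephyr-1), 52,625 (Sable-1), 51,750 (Sable-2), 48,337 (Cobalt-1), 48,325 (Zephyr-2), 46,950 (Sable-3), 44,662 (Cobalt-2), 41,140 (Novara-1), 40,212 (Cobalt-3)
Highest rejected unit-bid = $37,170.
Allocation: Cobalt 3, Novara 1, Sable 3, Zephyr 2.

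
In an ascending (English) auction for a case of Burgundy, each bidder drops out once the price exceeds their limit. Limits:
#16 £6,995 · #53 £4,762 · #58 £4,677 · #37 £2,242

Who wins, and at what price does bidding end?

#16 wins at £4,762

Rule: the price rises until one bidder remains; the winner pays the price at which the last rival dropped out.
Limits ranked: 6,995 (#16) > 4,762 (#53) > 4,677 (#58) > 2,242 (#37)
Once the price passes £4,762, only #16 is left; the hammer falls at #53's limit of £4,762.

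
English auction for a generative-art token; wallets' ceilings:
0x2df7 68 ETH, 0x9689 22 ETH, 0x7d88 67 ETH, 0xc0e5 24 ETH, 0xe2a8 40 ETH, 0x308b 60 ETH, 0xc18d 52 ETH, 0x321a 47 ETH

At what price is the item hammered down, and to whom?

0x2df7 wins at 67 ETH

Sorting limits: 68 (0x2df7) > 67 (0x7d88) > 60 (0x308b) > 52 (0xc18d) > 47 (0x321a) > 40 (0xe2a8) > …
Once the price passes 67 ETH, only 0x2df7 is left; the hammer falls at 0x7d88's limit of 67 ETH.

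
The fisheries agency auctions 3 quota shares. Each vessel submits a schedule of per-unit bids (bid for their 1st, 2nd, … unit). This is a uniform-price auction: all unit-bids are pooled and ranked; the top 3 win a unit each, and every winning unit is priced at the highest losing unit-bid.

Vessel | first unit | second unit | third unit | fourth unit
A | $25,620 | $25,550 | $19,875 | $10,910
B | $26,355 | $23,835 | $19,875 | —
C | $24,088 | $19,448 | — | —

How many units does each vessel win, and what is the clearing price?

A 2, B 1; clearing price $24,088

All unit-bids, highest first — top 3: 26,355 (B-1), 25,620 (A-1), 25,550 (A-2)
The (k+1)-th unit-bid is $24,088.
Allocation: A 2, B 1.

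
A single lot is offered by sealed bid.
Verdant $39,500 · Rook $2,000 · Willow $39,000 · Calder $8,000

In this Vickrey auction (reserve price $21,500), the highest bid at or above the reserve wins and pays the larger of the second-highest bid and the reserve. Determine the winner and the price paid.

Verdant pays $39,000

Bids ranked: 39,500 (Verdant) > 39,000 (Willow) > 8,000 (Calder) > 2,000 (Rook)
Verdant has the top bid at or above the reserve ($39,500).
Second-highest bid $39,000 exceeds the reserve $21,500 → payment $39,000.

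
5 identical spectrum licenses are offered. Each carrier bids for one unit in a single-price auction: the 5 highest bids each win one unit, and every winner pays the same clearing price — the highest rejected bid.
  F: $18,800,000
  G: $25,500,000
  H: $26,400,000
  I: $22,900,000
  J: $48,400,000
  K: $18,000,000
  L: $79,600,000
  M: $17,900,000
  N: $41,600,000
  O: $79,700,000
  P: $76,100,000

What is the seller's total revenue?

Total revenue: $132,000,000

Bids ranked high→low: 79,700,000 (O), 79,600,000 (L), 76,100,000 (P), 48,400,000 (J), 41,600,000 (N), 26,400,000 (H), 25,500,000 (G), …
Winners (5 units): O, L, P, J, N.
Highest unsuccessful bid: $26,400,000 → clearing price.
Total revenue = 5 × $26,400,000 = $132,000,000.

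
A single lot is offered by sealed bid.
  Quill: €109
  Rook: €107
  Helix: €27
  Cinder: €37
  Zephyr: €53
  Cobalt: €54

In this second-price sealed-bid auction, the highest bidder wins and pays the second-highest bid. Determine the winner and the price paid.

Sorting bids: 109 (Quill) > 107 (Rook) > 54 (Cobalt) > 53 (Zephyr) > 37 (Cinder) > 27 (Helix)
Quill wins with the highest bid; price is set by the runner-up at €107.

Quill pays €107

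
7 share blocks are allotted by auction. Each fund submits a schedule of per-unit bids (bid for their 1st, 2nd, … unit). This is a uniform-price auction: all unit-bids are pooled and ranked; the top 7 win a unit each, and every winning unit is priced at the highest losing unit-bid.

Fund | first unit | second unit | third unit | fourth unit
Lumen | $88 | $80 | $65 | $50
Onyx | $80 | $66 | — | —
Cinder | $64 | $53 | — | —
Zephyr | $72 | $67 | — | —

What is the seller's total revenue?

Pooled unit-bids ranked (top 7): 88 (Lumen-1), 80 (Lumen-2), 80 (Onyx-1), 72 (Zephyr-1), 67 (Zephyr-2), 66 (Onyx-2), 65 (Lumen-3)
Highest rejected unit-bid = $64.
Allocation: Lumen 3, Onyx 2, Zephyr 2. Every unit priced at $64.
Revenue = 7 × 64 = $448.

Total revenue: $448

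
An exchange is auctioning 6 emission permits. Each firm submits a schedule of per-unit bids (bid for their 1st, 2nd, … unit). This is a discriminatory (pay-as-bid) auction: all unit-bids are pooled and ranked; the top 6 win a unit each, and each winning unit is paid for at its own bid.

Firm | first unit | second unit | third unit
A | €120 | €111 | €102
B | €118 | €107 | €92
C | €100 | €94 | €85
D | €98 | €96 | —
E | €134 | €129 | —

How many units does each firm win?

All unit-bids, highest first — top 6: 134 (E-1), 129 (E-2), 120 (A-1), 118 (B-1), 111 (A-2), 107 (B-2)
Next rejected bid: €102 (not a price — pay-as-bid).
Allocation: A 2, B 2, E 2.

A 2, B 2, E 2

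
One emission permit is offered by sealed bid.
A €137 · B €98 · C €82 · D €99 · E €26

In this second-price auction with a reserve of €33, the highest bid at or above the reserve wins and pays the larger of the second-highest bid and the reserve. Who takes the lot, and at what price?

A pays €99

Bids in order: 137 (A) > 99 (D) > 98 (B) > 82 (C) > 26 (E)
Highest eligible bid: A at €137.
Second-highest bid €99 exceeds the reserve €33 → payment €99.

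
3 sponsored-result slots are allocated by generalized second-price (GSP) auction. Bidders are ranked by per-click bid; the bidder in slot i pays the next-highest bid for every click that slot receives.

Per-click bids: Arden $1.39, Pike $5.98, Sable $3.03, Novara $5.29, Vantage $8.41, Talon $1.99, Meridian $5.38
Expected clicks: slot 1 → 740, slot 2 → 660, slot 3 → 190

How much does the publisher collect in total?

Total revenue: $8981.10

Per-click bids in order: $8.41 (Vantage) > $5.98 (Pike) > $5.38 (Meridian) > $5.29 (Novara) > …
Slot 1: Vantage pays $5.98 × 740 = $4425.20
Slot 2: Pike pays $5.38 × 660 = $3550.80
Slot 3: Meridian pays $5.29 × 190 = $1005.10
Total = $8981.10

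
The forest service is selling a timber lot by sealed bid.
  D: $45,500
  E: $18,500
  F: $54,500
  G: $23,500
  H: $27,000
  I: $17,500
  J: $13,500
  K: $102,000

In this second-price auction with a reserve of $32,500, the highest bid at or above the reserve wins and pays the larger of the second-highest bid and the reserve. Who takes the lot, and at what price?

Bids in order: 102,000 (K) > 54,500 (F) > 45,500 (D) > 27,000 (H) > 23,500 (G) > 18,500 (E) > …
K has the top bid at or above the reserve ($102,000).
max(second-highest $54,500, reserve $32,500) = $54,500; the reserve does not bind.

K pays $54,500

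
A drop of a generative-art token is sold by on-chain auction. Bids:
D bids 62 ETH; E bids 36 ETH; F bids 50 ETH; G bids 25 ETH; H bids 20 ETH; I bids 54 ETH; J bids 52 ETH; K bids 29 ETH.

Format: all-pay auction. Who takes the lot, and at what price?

D pays 62 ETH

Bids ranked: 62 (D) > 54 (I) > 52 (J) > 50 (F) > 36 (E) > 29 (K) > …
D wins with the top bid; all bids are sunk regardless.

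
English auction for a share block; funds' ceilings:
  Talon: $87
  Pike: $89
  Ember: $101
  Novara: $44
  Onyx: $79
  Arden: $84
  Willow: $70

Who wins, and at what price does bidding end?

Ember wins at $89

Limits ranked: 101 (Ember) > 89 (Pike) > 87 (Talon) > 84 (Arden) > 79 (Onyx) > 70 (Willow) > …
Pike is the last rival to drop out, at $89; Ember remains and wins at that price.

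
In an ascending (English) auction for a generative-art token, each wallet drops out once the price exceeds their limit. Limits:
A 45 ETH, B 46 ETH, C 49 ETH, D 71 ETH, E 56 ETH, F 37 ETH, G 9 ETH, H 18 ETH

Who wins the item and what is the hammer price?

Sorting limits: 71 (D) > 56 (E) > 49 (C) > 46 (B) > 45 (A) > 37 (F) > …
Bidding ends when E exits at 56 ETH; D takes it.

D wins at 56 ETH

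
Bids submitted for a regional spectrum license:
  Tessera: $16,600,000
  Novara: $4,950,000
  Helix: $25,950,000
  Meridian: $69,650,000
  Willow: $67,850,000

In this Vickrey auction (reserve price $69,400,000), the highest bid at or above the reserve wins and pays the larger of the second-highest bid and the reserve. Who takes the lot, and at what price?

Vickrey auction (reserve price $69,400,000): the highest bid at or above the reserve wins and pays the larger of the second-highest bid and the reserve.
Bids ranked: 69,650,000 (Meridian) > 67,850,000 (Willow) > 25,950,000 (Helix) > 16,600,000 (Tessera) > 4,950,000 (Novara)
Meridian has the top bid at or above the reserve ($69,650,000).
Second-highest bid $67,850,000 is below the reserve $69,400,000, so the reserve binds → payment $69,400,000.

Meridian pays $69,400,000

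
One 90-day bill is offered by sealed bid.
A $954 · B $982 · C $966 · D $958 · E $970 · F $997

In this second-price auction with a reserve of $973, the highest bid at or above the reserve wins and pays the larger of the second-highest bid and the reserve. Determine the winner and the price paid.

F pays $982

Bids ranked: 997 (F) > 982 (B) > 970 (E) > 966 (C) > 958 (D) > 954 (A)
F has the top bid at or above the reserve ($997).
max(second-highest $982, reserve $973) = $982; the reserve does not bind.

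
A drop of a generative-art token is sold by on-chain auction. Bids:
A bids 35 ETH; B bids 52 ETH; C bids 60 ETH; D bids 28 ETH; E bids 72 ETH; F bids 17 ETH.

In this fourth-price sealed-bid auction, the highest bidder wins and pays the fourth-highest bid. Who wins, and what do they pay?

Fourth-price sealed-bid auction: the highest bidder wins and pays the fourth-highest bid.
Sorting bids: 72 (E) > 60 (C) > 52 (B) > 35 (A) > 28 (D) > 17 (F)
E is highest; pays the fourth-highest bid, 35 ETH.

E pays 35 ETH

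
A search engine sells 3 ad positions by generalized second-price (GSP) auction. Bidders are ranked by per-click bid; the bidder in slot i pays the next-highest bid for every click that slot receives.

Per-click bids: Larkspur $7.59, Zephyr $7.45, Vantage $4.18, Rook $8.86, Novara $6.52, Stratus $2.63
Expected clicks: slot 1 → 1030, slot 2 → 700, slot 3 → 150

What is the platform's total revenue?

Total revenue: $14010.70

Per-click bids in order: $8.86 (Rook) > $7.59 (Larkspur) > $7.45 (Zephyr) > $6.52 (Novara) > …
Slot 1: Rook pays $7.59 × 1030 = $7817.70
Slot 2: Larkspur pays $7.45 × 700 = $5215.00
Slot 3: Zephyr pays $6.52 × 150 = $978.00
Total = $14010.70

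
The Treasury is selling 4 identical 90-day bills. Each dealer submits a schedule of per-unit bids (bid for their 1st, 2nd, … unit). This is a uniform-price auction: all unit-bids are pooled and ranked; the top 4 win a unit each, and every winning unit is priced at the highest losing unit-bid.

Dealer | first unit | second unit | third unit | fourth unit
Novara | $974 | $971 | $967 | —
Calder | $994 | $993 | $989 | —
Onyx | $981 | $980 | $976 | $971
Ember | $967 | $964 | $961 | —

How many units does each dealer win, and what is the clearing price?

Calder 3, Onyx 1; clearing price $980

Merging the schedules and taking the best 4: 994 (Calder-1), 993 (Calder-2), 989 (Calder-3), 981 (Onyx-1)
Highest rejected unit-bid = $980.
Allocation: Calder 3, Onyx 1.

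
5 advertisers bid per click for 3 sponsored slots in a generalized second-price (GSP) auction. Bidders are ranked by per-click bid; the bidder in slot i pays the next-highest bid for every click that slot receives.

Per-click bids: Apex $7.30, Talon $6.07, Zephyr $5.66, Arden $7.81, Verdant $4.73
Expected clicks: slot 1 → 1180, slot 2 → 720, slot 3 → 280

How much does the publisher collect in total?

Ranked by bid: $7.81 (Arden) > $7.30 (Apex) > $6.07 (Talon) > $5.66 (Zephyr) > …
Slot 1: Arden pays $7.30 × 1180 = $8614.00
Slot 2: Apex pays $6.07 × 720 = $4370.40
Slot 3: Talon pays $5.66 × 280 = $1584.80
Total = $14569.20

Total revenue: $14569.20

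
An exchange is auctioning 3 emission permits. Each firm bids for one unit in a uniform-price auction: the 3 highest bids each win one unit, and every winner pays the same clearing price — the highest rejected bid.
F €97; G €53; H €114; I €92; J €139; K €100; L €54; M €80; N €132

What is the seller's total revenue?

Bids ranked high→low: 139 (J), 132 (N), 114 (H), 100 (K), 97 (F), …
The 3 highest are J, N, H.
First losing bid is K's €100, which sets the uniform price.
Total revenue = 3 × €100 = €300.

Total revenue: €300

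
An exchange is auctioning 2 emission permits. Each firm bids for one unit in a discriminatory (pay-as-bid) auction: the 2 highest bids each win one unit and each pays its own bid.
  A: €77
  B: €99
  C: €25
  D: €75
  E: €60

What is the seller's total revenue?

Bids ranked high→low: 99 (B), 77 (A), 75 (D), 60 (E), …
The 2 highest are B, A.
Total revenue = 99 + 77 = €176.

Total revenue: €176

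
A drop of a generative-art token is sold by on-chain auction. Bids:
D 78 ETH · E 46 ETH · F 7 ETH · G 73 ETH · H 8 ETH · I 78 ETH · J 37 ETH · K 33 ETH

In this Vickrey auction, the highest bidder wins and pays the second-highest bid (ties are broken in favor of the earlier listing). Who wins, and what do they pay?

D pays 78 ETH

Bids ranked: 78 (D) > 78 (I) > 73 (G) > 46 (E) > 37 (J) > 33 (K) > …
Tie at 78 ETH → D wins by tie-break.
D wins with the highest bid; price is set by the runner-up at 78 ETH.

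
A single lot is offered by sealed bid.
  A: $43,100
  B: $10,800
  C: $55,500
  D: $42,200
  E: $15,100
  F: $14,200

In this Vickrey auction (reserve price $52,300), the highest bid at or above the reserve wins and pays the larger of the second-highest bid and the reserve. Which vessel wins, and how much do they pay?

Bids in order: 55,500 (C) > 43,100 (A) > 42,200 (D) > 15,100 (E) > 14,200 (F) > 10,800 (B)
C has the top bid at or above the reserve ($55,500).
max(second-highest $43,100, reserve $52,300) = $52,300.

C pays $52,300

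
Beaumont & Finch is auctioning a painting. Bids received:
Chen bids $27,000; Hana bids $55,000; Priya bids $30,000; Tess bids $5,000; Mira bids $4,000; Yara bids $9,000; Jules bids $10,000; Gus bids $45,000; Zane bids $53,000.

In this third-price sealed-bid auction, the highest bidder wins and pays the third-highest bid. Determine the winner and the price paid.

Hana pays $45,000

Sorting bids: 55,000 (Hana) > 53,000 (Zane) > 45,000 (Gus) > 30,000 (Priya) > 27,000 (Chen) > 10,000 (Jules) > …
Hana is highest; pays the third-highest bid, $45,000.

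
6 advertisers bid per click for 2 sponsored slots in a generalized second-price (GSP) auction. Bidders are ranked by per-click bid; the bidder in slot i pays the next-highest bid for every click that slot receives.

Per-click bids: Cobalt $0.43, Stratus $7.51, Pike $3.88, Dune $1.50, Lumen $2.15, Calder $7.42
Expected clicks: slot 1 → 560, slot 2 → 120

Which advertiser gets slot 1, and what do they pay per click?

Stratus; $7.42 per click

Per-click bids in order: $7.51 (Stratus) > $7.42 (Calder) > $3.88 (Pike) > …
Slot 1 goes to the first-ranked bidder, Stratus, who pays the next bid down: $7.42/click.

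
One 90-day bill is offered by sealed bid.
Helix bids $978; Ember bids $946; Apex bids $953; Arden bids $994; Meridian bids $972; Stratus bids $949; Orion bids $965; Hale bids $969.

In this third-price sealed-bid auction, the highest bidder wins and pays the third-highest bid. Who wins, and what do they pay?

Arden pays $972

Sorting bids: 994 (Arden) > 978 (Helix) > 972 (Meridian) > 969 (Hale) > 965 (Orion) > 953 (Apex) > …
Arden wins; payment is bid #3 in the ranking = $972.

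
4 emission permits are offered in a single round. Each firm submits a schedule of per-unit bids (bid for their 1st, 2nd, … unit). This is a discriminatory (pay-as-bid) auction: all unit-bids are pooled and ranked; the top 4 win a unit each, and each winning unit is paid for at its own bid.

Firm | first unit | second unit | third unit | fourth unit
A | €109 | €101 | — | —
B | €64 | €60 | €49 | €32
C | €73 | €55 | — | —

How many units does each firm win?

A 2, B 1, C 1

All unit-bids, highest first — top 4: 109 (A-1), 101 (A-2), 73 (C-1), 64 (B-1)
Next rejected bid: €60 (not a price — pay-as-bid).
Allocation: A 2, B 1, C 1.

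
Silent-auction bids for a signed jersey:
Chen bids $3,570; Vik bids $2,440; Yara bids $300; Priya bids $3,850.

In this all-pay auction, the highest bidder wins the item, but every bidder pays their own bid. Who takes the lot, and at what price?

Priya pays $3,850

Bids ranked: 3,850 (Priya) > 3,570 (Chen) > 2,440 (Vik) > 300 (Yara)
Priya wins with the top bid; all bids are sunk regardless.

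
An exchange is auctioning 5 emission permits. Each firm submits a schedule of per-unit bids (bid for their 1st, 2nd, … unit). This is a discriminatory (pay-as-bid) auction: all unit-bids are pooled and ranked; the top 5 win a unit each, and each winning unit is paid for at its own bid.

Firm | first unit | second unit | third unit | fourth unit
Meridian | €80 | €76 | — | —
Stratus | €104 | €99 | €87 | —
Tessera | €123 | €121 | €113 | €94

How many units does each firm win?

Stratus 2, Tessera 3

All unit-bids, highest first — top 5: 123 (Tessera-1), 121 (Tessera-2), 113 (Tessera-3), 104 (Stratus-1), 99 (Stratus-2)
Next rejected bid: €94 (not a price — pay-as-bid).
Allocation: Stratus 2, Tessera 3.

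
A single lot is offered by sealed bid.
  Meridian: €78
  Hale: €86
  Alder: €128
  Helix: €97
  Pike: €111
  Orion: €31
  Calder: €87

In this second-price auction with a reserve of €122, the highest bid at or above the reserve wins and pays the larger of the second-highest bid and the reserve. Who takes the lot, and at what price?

Rule: the highest bid at or above the reserve wins and pays the larger of the second-highest bid and the reserve.
Bids ranked: 128 (Alder) > 111 (Pike) > 97 (Helix) > 87 (Calder) > 86 (Hale) > 78 (Meridian) > …
Alder has the top bid at or above the reserve (€128).
Second-highest bid €111 is below the reserve €122, so the reserve binds → payment €122.

Alder pays €122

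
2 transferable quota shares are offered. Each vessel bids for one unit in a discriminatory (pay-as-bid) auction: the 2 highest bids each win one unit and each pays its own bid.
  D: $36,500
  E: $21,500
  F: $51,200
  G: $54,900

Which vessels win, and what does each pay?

Sorting: 54,900 (G), 51,200 (F), 36,500 (D), 21,500 (E)
Winners (2 units): G, F.
Each winner pays its own bid: G $54,900, F $51,200.

G $54,900, F $51,200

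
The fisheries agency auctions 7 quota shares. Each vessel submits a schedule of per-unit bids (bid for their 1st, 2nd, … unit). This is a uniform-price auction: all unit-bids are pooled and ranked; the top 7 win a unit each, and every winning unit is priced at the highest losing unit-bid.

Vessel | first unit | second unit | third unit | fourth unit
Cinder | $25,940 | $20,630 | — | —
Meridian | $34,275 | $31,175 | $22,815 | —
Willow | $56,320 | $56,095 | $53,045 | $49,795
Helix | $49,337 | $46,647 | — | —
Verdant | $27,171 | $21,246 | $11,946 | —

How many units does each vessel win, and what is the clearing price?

Merging the schedules and taking the best 7: 56,320 (Willow-1), 56,095 (Willow-2), 53,045 (Willow-3), 49,795 (Willow-4), 49,337 (Helix-1), 46,647 (Helix-2), 34,275 (Meridian-1)
First bid not allocated: $31,175.
Allocation: Helix 2, Meridian 1, Willow 4.

Helix 2, Meridian 1, Willow 4; clearing price $31,175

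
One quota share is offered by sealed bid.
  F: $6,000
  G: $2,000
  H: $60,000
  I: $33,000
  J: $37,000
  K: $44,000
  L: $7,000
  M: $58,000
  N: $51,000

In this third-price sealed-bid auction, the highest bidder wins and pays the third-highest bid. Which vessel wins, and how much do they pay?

Bids ranked: 60,000 (H) > 58,000 (M) > 51,000 (N) > 44,000 (K) > 37,000 (J) > 33,000 (I) > …
H is highest; pays the third-highest bid, $51,000.

H pays $51,000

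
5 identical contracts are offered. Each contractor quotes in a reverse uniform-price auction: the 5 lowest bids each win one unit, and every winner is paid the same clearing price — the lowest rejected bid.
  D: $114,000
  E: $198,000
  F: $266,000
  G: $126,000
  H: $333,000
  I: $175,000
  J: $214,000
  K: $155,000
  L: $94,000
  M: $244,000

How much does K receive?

K is paid $198,000

Bids ranked low→high: 94,000 (L), 114,000 (D), 126,000 (G), 155,000 (K), 175,000 (I), 198,000 (E), 214,000 (J), …
The 5 lowest are L, D, G, K, I.
First losing bid is E's $198,000, which sets the uniform price.
K wins → is paid $198,000.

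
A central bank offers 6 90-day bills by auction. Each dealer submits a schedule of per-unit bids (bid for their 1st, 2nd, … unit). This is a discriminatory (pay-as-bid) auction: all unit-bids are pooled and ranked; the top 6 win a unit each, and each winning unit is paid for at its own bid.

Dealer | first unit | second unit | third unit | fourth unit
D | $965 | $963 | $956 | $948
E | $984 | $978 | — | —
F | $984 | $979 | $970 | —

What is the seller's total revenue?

Total revenue: $5,860

Pooled unit-bids ranked (top 6): 984 (E-1), 984 (F-1), 979 (F-2), 978 (E-2), 970 (F-3), 965 (D-1)
Next rejected bid: $963 (not a price — pay-as-bid).
Each winning unit pays its own bid.
Revenue = 984 + 984 + 979 + 978 + 970 + 965 = $5,860.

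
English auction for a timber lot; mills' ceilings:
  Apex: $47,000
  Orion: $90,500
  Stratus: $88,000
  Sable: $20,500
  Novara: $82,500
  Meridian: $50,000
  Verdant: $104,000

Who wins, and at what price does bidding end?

Verdant wins at $90,500

Limits ranked: 104,000 (Verdant) > 90,500 (Orion) > 88,000 (Stratus) > 82,500 (Novara) > 50,000 (Meridian) > 47,000 (Apex) > …
Bidding ends when Orion exits at $90,500; Verdant takes it.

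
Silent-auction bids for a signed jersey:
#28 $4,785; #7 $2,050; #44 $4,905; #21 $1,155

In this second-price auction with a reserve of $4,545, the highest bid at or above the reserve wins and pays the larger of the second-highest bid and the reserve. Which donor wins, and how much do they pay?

#44 pays $4,785

Sorting bids: 4,905 (#44) > 4,785 (#28) > 2,050 (#7) > 1,155 (#21)
#44 has the top bid at or above the reserve ($4,905).
Second-highest bid $4,785 exceeds the reserve $4,545 → payment $4,785.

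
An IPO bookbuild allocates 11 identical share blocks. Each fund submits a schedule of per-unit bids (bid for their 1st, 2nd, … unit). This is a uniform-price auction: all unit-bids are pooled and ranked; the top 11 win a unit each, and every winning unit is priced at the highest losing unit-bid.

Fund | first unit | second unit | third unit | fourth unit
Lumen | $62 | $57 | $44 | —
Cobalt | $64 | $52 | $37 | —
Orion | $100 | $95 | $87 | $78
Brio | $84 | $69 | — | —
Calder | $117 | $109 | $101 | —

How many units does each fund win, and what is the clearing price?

Brio 2, Calder 3, Cobalt 1, Lumen 1, Orion 4; clearing price $57

Merging the schedules and taking the best 11: 117 (Calder-1), 109 (Calder-2), 101 (Calder-3), 100 (Orion-1), 95 (Orion-2), 87 (Orion-3), 84 (Brio-1), 78 (Orion-4), 69 (Brio-2), 64 (Cobalt-1), 62 (Lumen-1)
The (k+1)-th unit-bid is $57.
Allocation: Brio 2, Calder 3, Cobalt 1, Lumen 1, Orion 4.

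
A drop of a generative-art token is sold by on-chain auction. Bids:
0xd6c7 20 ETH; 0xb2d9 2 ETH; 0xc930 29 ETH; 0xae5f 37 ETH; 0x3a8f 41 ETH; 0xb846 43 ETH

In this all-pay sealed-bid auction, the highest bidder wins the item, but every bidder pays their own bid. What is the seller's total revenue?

Sorting bids: 43 (0xb846) > 41 (0x3a8f) > 37 (0xae5f) > 29 (0xc930) > 20 (0xd6c7) > 2 (0xb2d9)
Every bidder forfeits their bid regardless of winning.
Revenue = 20 + 2 + 29 + 37 + 41 + 43 = 172 ETH.

Total revenue: 172 ETH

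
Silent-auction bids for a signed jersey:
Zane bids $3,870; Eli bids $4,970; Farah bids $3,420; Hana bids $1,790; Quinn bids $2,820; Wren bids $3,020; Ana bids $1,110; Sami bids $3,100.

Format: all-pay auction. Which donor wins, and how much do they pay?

Eli pays $4,970

Sorting bids: 4,970 (Eli) > 3,870 (Zane) > 3,420 (Farah) > 3,100 (Sami) > 3,020 (Wren) > 2,820 (Quinn) > …
Eli is highest and takes the item; every bidder forfeits their bid.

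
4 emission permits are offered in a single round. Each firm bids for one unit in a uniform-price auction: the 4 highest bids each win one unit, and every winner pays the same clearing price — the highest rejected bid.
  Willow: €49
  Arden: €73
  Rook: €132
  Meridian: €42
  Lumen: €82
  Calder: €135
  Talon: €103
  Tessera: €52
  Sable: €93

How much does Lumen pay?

Lumen pays €0

Ordering the bids: 135 (Calder), 132 (Rook), 103 (Talon), 93 (Sable), 82 (Lumen), 73 (Arden), …
The 4 highest are Calder, Rook, Talon, Sable.
Clearing price = highest rejected bid = €82.
Lumen does not win → pays €0.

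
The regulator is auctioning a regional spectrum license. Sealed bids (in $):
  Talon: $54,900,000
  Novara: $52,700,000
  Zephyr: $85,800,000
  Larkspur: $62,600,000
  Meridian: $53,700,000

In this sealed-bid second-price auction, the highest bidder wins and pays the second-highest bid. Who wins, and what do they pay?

Zephyr pays $62,600,000

Sealed-bid second-price auction: the highest bidder wins and pays the second-highest bid.
Bids ranked: 85,800,000 (Zephyr) > 62,600,000 (Larkspur) > 54,900,000 (Talon) > 53,700,000 (Meridian) > 52,700,000 (Novara)
Zephyr wins with the highest bid; price is set by the runner-up at $62,600,000.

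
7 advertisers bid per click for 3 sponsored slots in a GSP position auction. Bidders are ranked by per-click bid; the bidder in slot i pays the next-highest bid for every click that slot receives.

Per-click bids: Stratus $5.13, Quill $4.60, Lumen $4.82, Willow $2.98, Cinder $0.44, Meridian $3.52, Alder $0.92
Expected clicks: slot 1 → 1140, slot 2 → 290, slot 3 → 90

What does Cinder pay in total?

Ranked by bid: $5.13 (Stratus) > $4.82 (Lumen) > $4.60 (Quill) > $3.52 (Meridian) > …
Cinder ranks below slot 3 → no slot, pays nothing.

Cinder pays $0.00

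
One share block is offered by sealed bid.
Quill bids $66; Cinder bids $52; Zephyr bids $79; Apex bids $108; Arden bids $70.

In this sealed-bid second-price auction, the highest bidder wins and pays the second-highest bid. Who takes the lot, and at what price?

Apex pays $79

Rule: the highest bidder wins and pays the second-highest bid.
Bids in order: 108 (Apex) > 79 (Zephyr) > 70 (Arden) > 66 (Quill) > 52 (Cinder)
Apex is highest; pays the second-highest bid, $79.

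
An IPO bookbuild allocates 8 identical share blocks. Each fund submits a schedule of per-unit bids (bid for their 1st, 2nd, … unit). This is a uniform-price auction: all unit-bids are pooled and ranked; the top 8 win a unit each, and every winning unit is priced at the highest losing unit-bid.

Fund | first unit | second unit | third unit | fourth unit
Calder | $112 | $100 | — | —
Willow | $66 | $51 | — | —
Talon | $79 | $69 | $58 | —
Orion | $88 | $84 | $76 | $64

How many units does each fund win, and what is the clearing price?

Calder 2, Orion 3, Talon 2, Willow 1; clearing price $64

Merging the schedules and taking the best 8: 112 (Calder-1), 100 (Calder-2), 88 (Orion-1), 84 (Orion-2), 79 (Talon-1), 76 (Orion-3), 69 (Talon-2), 66 (Willow-1)
First bid not allocated: $64.
Allocation: Calder 2, Orion 3, Talon 2, Willow 1.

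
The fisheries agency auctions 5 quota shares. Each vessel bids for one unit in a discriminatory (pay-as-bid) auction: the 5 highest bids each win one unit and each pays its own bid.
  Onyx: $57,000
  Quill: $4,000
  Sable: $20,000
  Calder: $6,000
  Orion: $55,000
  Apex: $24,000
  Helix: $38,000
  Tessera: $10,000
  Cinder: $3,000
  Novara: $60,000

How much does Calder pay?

Calder pays $0

Ordering the bids: 60,000 (Novara), 57,000 (Onyx), 55,000 (Orion), 38,000 (Helix), 24,000 (Apex), 20,000 (Sable), 10,000 (Tessera), …
The 5 highest are Novara, Onyx, Orion, Helix, Apex.
Calder does not win → $0.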